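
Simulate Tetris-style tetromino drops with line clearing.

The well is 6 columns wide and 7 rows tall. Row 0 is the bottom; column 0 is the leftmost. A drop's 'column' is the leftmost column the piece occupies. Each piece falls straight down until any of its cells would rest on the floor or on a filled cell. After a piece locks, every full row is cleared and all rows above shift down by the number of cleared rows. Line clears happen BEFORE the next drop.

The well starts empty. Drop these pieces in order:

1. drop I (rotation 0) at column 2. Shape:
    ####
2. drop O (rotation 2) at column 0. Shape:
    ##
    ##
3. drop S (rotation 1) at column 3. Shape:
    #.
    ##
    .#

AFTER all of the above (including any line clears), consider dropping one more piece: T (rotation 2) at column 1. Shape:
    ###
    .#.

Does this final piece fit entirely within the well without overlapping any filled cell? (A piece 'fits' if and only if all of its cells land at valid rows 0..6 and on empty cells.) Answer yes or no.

Answer: yes

Derivation:
Drop 1: I rot0 at col 2 lands with bottom-row=0; cleared 0 line(s) (total 0); column heights now [0 0 1 1 1 1], max=1
Drop 2: O rot2 at col 0 lands with bottom-row=0; cleared 1 line(s) (total 1); column heights now [1 1 0 0 0 0], max=1
Drop 3: S rot1 at col 3 lands with bottom-row=0; cleared 0 line(s) (total 1); column heights now [1 1 0 3 2 0], max=3
Test piece T rot2 at col 1 (width 3): heights before test = [1 1 0 3 2 0]; fits = True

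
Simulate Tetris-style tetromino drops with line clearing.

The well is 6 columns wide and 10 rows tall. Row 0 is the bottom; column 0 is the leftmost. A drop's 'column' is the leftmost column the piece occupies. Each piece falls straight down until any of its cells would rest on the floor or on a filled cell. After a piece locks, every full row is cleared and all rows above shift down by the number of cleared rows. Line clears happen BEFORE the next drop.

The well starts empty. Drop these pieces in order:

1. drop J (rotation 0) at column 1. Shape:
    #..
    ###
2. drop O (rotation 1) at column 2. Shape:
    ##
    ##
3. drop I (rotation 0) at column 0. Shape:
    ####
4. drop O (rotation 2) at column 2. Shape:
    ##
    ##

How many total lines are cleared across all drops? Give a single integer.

Drop 1: J rot0 at col 1 lands with bottom-row=0; cleared 0 line(s) (total 0); column heights now [0 2 1 1 0 0], max=2
Drop 2: O rot1 at col 2 lands with bottom-row=1; cleared 0 line(s) (total 0); column heights now [0 2 3 3 0 0], max=3
Drop 3: I rot0 at col 0 lands with bottom-row=3; cleared 0 line(s) (total 0); column heights now [4 4 4 4 0 0], max=4
Drop 4: O rot2 at col 2 lands with bottom-row=4; cleared 0 line(s) (total 0); column heights now [4 4 6 6 0 0], max=6

Answer: 0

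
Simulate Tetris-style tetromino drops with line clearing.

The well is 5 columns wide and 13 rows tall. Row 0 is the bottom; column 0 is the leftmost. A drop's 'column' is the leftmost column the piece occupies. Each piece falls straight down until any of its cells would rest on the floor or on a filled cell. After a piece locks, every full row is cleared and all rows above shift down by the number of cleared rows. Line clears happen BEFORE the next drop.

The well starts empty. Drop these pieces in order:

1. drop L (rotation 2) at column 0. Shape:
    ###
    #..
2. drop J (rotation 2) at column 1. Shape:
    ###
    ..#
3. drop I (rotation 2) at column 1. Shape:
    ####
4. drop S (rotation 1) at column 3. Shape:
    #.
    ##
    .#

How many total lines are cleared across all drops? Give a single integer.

Drop 1: L rot2 at col 0 lands with bottom-row=0; cleared 0 line(s) (total 0); column heights now [2 2 2 0 0], max=2
Drop 2: J rot2 at col 1 lands with bottom-row=1; cleared 0 line(s) (total 0); column heights now [2 3 3 3 0], max=3
Drop 3: I rot2 at col 1 lands with bottom-row=3; cleared 0 line(s) (total 0); column heights now [2 4 4 4 4], max=4
Drop 4: S rot1 at col 3 lands with bottom-row=4; cleared 0 line(s) (total 0); column heights now [2 4 4 7 6], max=7

Answer: 0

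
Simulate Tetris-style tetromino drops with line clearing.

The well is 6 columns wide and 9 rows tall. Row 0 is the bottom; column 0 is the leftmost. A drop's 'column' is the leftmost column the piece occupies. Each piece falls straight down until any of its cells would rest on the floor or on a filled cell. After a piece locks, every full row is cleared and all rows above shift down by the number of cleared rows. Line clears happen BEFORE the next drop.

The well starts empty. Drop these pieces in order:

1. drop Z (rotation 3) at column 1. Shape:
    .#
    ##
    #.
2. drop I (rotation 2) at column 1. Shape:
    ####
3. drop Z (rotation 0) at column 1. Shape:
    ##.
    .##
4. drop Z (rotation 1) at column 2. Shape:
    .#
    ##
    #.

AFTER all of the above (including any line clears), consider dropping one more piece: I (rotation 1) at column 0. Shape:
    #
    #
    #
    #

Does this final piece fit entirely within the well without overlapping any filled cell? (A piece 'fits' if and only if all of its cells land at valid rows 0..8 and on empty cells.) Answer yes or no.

Answer: yes

Derivation:
Drop 1: Z rot3 at col 1 lands with bottom-row=0; cleared 0 line(s) (total 0); column heights now [0 2 3 0 0 0], max=3
Drop 2: I rot2 at col 1 lands with bottom-row=3; cleared 0 line(s) (total 0); column heights now [0 4 4 4 4 0], max=4
Drop 3: Z rot0 at col 1 lands with bottom-row=4; cleared 0 line(s) (total 0); column heights now [0 6 6 5 4 0], max=6
Drop 4: Z rot1 at col 2 lands with bottom-row=6; cleared 0 line(s) (total 0); column heights now [0 6 8 9 4 0], max=9
Test piece I rot1 at col 0 (width 1): heights before test = [0 6 8 9 4 0]; fits = True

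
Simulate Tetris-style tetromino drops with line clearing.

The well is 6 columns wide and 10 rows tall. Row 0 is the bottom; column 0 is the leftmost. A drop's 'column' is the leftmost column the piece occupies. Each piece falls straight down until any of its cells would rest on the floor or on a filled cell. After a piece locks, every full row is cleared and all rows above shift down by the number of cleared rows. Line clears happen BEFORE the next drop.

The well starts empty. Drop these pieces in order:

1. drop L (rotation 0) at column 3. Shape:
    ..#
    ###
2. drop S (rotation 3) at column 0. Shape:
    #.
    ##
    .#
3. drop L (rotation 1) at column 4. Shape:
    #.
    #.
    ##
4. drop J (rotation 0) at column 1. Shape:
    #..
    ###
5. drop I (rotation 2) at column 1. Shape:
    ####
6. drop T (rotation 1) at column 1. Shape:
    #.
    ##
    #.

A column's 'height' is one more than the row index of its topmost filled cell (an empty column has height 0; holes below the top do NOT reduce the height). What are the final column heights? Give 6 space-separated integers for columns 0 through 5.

Drop 1: L rot0 at col 3 lands with bottom-row=0; cleared 0 line(s) (total 0); column heights now [0 0 0 1 1 2], max=2
Drop 2: S rot3 at col 0 lands with bottom-row=0; cleared 0 line(s) (total 0); column heights now [3 2 0 1 1 2], max=3
Drop 3: L rot1 at col 4 lands with bottom-row=2; cleared 0 line(s) (total 0); column heights now [3 2 0 1 5 3], max=5
Drop 4: J rot0 at col 1 lands with bottom-row=2; cleared 1 line(s) (total 1); column heights now [2 3 0 1 4 2], max=4
Drop 5: I rot2 at col 1 lands with bottom-row=4; cleared 0 line(s) (total 1); column heights now [2 5 5 5 5 2], max=5
Drop 6: T rot1 at col 1 lands with bottom-row=5; cleared 0 line(s) (total 1); column heights now [2 8 7 5 5 2], max=8

Answer: 2 8 7 5 5 2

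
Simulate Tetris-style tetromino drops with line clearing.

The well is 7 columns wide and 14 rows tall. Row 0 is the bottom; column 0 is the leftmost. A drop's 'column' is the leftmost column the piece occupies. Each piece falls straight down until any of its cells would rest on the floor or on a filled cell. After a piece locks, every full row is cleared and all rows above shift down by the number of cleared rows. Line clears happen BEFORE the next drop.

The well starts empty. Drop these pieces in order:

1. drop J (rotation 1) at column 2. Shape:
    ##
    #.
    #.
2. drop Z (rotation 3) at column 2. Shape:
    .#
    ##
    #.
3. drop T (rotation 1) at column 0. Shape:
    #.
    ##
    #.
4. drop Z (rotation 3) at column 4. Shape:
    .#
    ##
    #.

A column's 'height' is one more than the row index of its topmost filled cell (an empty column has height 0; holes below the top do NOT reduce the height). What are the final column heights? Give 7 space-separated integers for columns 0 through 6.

Drop 1: J rot1 at col 2 lands with bottom-row=0; cleared 0 line(s) (total 0); column heights now [0 0 3 3 0 0 0], max=3
Drop 2: Z rot3 at col 2 lands with bottom-row=3; cleared 0 line(s) (total 0); column heights now [0 0 5 6 0 0 0], max=6
Drop 3: T rot1 at col 0 lands with bottom-row=0; cleared 0 line(s) (total 0); column heights now [3 2 5 6 0 0 0], max=6
Drop 4: Z rot3 at col 4 lands with bottom-row=0; cleared 0 line(s) (total 0); column heights now [3 2 5 6 2 3 0], max=6

Answer: 3 2 5 6 2 3 0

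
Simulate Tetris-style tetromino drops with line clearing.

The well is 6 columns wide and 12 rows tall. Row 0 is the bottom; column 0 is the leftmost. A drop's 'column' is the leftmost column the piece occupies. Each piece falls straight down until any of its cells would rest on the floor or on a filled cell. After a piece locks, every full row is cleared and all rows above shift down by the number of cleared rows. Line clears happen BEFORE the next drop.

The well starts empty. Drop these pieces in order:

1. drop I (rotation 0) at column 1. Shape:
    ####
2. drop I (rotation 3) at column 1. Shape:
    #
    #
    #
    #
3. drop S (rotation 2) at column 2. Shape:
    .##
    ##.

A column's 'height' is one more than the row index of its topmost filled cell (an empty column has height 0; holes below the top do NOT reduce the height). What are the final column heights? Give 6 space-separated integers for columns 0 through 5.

Drop 1: I rot0 at col 1 lands with bottom-row=0; cleared 0 line(s) (total 0); column heights now [0 1 1 1 1 0], max=1
Drop 2: I rot3 at col 1 lands with bottom-row=1; cleared 0 line(s) (total 0); column heights now [0 5 1 1 1 0], max=5
Drop 3: S rot2 at col 2 lands with bottom-row=1; cleared 0 line(s) (total 0); column heights now [0 5 2 3 3 0], max=5

Answer: 0 5 2 3 3 0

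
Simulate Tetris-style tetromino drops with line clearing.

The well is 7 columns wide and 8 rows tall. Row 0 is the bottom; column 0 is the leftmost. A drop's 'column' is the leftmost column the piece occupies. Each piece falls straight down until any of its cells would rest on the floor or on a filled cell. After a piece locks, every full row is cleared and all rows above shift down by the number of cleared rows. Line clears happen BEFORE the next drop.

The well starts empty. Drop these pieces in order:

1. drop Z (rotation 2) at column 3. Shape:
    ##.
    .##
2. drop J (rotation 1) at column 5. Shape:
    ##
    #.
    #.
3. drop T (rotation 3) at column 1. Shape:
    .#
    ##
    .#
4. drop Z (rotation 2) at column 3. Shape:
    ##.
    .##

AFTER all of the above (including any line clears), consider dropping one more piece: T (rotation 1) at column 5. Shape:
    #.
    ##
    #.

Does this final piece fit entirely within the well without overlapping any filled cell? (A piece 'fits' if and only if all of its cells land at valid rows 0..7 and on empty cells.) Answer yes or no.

Drop 1: Z rot2 at col 3 lands with bottom-row=0; cleared 0 line(s) (total 0); column heights now [0 0 0 2 2 1 0], max=2
Drop 2: J rot1 at col 5 lands with bottom-row=1; cleared 0 line(s) (total 0); column heights now [0 0 0 2 2 4 4], max=4
Drop 3: T rot3 at col 1 lands with bottom-row=0; cleared 0 line(s) (total 0); column heights now [0 2 3 2 2 4 4], max=4
Drop 4: Z rot2 at col 3 lands with bottom-row=4; cleared 0 line(s) (total 0); column heights now [0 2 3 6 6 5 4], max=6
Test piece T rot1 at col 5 (width 2): heights before test = [0 2 3 6 6 5 4]; fits = True

Answer: yes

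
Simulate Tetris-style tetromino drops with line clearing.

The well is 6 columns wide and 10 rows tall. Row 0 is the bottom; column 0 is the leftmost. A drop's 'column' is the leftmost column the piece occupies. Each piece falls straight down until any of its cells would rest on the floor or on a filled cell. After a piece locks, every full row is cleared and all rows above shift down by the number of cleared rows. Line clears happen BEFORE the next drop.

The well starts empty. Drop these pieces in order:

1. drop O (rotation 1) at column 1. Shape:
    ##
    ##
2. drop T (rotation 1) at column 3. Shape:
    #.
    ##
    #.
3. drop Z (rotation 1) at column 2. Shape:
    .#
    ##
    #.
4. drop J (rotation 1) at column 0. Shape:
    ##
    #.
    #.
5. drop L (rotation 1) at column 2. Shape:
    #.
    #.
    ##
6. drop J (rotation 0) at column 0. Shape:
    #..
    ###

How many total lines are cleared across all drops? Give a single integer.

Answer: 0

Derivation:
Drop 1: O rot1 at col 1 lands with bottom-row=0; cleared 0 line(s) (total 0); column heights now [0 2 2 0 0 0], max=2
Drop 2: T rot1 at col 3 lands with bottom-row=0; cleared 0 line(s) (total 0); column heights now [0 2 2 3 2 0], max=3
Drop 3: Z rot1 at col 2 lands with bottom-row=2; cleared 0 line(s) (total 0); column heights now [0 2 4 5 2 0], max=5
Drop 4: J rot1 at col 0 lands with bottom-row=0; cleared 0 line(s) (total 0); column heights now [3 3 4 5 2 0], max=5
Drop 5: L rot1 at col 2 lands with bottom-row=5; cleared 0 line(s) (total 0); column heights now [3 3 8 6 2 0], max=8
Drop 6: J rot0 at col 0 lands with bottom-row=8; cleared 0 line(s) (total 0); column heights now [10 9 9 6 2 0], max=10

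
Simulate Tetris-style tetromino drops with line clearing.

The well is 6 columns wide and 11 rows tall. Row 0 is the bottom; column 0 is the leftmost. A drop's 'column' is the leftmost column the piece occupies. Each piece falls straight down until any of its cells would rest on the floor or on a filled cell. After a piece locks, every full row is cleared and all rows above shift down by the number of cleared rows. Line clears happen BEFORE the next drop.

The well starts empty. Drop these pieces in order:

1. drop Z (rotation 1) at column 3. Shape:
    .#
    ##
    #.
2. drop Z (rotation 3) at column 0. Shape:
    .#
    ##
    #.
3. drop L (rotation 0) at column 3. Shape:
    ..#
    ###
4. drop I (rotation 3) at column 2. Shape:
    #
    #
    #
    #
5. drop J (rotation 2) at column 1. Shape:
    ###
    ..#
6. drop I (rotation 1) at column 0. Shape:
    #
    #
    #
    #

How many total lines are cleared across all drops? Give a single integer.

Answer: 0

Derivation:
Drop 1: Z rot1 at col 3 lands with bottom-row=0; cleared 0 line(s) (total 0); column heights now [0 0 0 2 3 0], max=3
Drop 2: Z rot3 at col 0 lands with bottom-row=0; cleared 0 line(s) (total 0); column heights now [2 3 0 2 3 0], max=3
Drop 3: L rot0 at col 3 lands with bottom-row=3; cleared 0 line(s) (total 0); column heights now [2 3 0 4 4 5], max=5
Drop 4: I rot3 at col 2 lands with bottom-row=0; cleared 0 line(s) (total 0); column heights now [2 3 4 4 4 5], max=5
Drop 5: J rot2 at col 1 lands with bottom-row=4; cleared 0 line(s) (total 0); column heights now [2 6 6 6 4 5], max=6
Drop 6: I rot1 at col 0 lands with bottom-row=2; cleared 0 line(s) (total 0); column heights now [6 6 6 6 4 5], max=6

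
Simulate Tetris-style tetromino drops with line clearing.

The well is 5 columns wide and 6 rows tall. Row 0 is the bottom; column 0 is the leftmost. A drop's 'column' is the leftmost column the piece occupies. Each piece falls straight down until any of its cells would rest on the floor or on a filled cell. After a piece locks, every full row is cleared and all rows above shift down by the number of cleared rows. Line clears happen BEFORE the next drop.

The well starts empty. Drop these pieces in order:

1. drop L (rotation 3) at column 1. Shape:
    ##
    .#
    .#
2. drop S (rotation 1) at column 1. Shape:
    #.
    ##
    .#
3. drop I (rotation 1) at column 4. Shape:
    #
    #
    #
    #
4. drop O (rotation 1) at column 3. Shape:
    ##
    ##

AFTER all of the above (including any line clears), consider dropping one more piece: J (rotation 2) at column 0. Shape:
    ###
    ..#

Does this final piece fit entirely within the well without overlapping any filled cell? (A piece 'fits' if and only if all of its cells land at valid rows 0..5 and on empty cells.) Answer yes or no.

Answer: no

Derivation:
Drop 1: L rot3 at col 1 lands with bottom-row=0; cleared 0 line(s) (total 0); column heights now [0 3 3 0 0], max=3
Drop 2: S rot1 at col 1 lands with bottom-row=3; cleared 0 line(s) (total 0); column heights now [0 6 5 0 0], max=6
Drop 3: I rot1 at col 4 lands with bottom-row=0; cleared 0 line(s) (total 0); column heights now [0 6 5 0 4], max=6
Drop 4: O rot1 at col 3 lands with bottom-row=4; cleared 0 line(s) (total 0); column heights now [0 6 5 6 6], max=6
Test piece J rot2 at col 0 (width 3): heights before test = [0 6 5 6 6]; fits = False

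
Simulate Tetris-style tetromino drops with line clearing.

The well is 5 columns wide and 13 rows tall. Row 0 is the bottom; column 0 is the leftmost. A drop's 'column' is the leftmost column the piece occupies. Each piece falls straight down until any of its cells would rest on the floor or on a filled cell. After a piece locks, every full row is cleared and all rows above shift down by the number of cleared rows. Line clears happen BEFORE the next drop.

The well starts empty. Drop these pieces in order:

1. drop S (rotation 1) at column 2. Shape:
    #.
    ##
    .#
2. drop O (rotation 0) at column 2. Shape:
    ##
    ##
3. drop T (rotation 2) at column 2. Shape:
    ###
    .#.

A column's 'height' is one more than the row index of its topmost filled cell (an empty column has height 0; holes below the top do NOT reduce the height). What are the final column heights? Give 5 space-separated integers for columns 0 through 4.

Answer: 0 0 7 7 7

Derivation:
Drop 1: S rot1 at col 2 lands with bottom-row=0; cleared 0 line(s) (total 0); column heights now [0 0 3 2 0], max=3
Drop 2: O rot0 at col 2 lands with bottom-row=3; cleared 0 line(s) (total 0); column heights now [0 0 5 5 0], max=5
Drop 3: T rot2 at col 2 lands with bottom-row=5; cleared 0 line(s) (total 0); column heights now [0 0 7 7 7], max=7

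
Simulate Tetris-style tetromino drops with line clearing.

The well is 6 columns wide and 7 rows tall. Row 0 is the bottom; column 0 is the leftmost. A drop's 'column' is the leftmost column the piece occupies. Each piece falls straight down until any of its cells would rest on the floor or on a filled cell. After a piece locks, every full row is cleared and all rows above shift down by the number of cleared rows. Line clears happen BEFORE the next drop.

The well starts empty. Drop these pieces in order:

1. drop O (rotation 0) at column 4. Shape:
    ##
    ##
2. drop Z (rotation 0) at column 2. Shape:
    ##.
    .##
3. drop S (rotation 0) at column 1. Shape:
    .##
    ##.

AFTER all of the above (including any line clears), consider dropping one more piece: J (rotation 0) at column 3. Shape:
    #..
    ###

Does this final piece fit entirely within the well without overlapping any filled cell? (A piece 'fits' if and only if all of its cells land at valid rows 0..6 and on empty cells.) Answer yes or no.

Drop 1: O rot0 at col 4 lands with bottom-row=0; cleared 0 line(s) (total 0); column heights now [0 0 0 0 2 2], max=2
Drop 2: Z rot0 at col 2 lands with bottom-row=2; cleared 0 line(s) (total 0); column heights now [0 0 4 4 3 2], max=4
Drop 3: S rot0 at col 1 lands with bottom-row=4; cleared 0 line(s) (total 0); column heights now [0 5 6 6 3 2], max=6
Test piece J rot0 at col 3 (width 3): heights before test = [0 5 6 6 3 2]; fits = False

Answer: no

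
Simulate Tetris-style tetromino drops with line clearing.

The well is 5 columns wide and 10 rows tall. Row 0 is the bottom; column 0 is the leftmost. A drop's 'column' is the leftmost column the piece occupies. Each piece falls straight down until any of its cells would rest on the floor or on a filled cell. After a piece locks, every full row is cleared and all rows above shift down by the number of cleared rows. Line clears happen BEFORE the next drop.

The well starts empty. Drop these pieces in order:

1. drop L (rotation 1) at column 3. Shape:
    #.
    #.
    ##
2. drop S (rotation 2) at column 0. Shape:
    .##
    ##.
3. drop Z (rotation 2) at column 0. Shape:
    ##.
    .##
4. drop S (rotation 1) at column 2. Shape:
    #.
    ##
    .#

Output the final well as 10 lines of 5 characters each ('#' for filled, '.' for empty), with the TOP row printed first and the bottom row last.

Answer: .....
.....
.....
.....
..#..
..##.
##.#.
.###.
.###.
##.##

Derivation:
Drop 1: L rot1 at col 3 lands with bottom-row=0; cleared 0 line(s) (total 0); column heights now [0 0 0 3 1], max=3
Drop 2: S rot2 at col 0 lands with bottom-row=0; cleared 0 line(s) (total 0); column heights now [1 2 2 3 1], max=3
Drop 3: Z rot2 at col 0 lands with bottom-row=2; cleared 0 line(s) (total 0); column heights now [4 4 3 3 1], max=4
Drop 4: S rot1 at col 2 lands with bottom-row=3; cleared 0 line(s) (total 0); column heights now [4 4 6 5 1], max=6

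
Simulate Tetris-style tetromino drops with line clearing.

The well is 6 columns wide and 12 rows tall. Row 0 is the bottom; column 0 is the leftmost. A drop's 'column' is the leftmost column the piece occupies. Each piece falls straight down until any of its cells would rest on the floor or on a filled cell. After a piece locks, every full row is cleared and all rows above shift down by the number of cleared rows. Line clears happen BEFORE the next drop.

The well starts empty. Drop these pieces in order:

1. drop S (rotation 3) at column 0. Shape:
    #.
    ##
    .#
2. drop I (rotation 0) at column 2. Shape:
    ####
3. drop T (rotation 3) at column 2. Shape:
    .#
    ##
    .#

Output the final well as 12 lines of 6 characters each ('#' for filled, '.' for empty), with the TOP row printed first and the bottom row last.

Drop 1: S rot3 at col 0 lands with bottom-row=0; cleared 0 line(s) (total 0); column heights now [3 2 0 0 0 0], max=3
Drop 2: I rot0 at col 2 lands with bottom-row=0; cleared 0 line(s) (total 0); column heights now [3 2 1 1 1 1], max=3
Drop 3: T rot3 at col 2 lands with bottom-row=1; cleared 0 line(s) (total 0); column heights now [3 2 3 4 1 1], max=4

Answer: ......
......
......
......
......
......
......
......
...#..
#.##..
##.#..
.#####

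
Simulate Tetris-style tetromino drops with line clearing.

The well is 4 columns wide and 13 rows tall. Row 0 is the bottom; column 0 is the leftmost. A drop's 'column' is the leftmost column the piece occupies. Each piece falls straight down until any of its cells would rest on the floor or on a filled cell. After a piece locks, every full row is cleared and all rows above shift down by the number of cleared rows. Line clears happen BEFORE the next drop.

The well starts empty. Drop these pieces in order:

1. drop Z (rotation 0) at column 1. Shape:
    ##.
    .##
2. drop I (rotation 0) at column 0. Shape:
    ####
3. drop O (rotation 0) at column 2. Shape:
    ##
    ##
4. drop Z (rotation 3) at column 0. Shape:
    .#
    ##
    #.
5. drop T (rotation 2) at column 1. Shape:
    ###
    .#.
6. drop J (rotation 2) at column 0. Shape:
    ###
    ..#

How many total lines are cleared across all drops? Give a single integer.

Answer: 2

Derivation:
Drop 1: Z rot0 at col 1 lands with bottom-row=0; cleared 0 line(s) (total 0); column heights now [0 2 2 1], max=2
Drop 2: I rot0 at col 0 lands with bottom-row=2; cleared 1 line(s) (total 1); column heights now [0 2 2 1], max=2
Drop 3: O rot0 at col 2 lands with bottom-row=2; cleared 0 line(s) (total 1); column heights now [0 2 4 4], max=4
Drop 4: Z rot3 at col 0 lands with bottom-row=1; cleared 1 line(s) (total 2); column heights now [2 3 3 3], max=3
Drop 5: T rot2 at col 1 lands with bottom-row=3; cleared 0 line(s) (total 2); column heights now [2 5 5 5], max=5
Drop 6: J rot2 at col 0 lands with bottom-row=5; cleared 0 line(s) (total 2); column heights now [7 7 7 5], max=7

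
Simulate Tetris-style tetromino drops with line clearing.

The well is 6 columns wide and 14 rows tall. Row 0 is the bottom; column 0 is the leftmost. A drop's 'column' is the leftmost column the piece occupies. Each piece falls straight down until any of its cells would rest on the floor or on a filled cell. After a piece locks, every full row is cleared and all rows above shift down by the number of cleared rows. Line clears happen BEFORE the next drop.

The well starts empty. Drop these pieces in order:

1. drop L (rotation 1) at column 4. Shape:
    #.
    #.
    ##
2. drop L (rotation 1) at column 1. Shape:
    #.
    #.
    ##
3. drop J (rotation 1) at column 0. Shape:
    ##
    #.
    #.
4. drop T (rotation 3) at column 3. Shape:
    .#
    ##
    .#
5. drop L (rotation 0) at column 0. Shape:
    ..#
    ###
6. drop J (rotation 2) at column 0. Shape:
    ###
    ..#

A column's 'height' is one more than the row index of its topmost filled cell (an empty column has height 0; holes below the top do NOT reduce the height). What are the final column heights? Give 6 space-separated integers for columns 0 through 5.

Answer: 8 8 8 5 6 1

Derivation:
Drop 1: L rot1 at col 4 lands with bottom-row=0; cleared 0 line(s) (total 0); column heights now [0 0 0 0 3 1], max=3
Drop 2: L rot1 at col 1 lands with bottom-row=0; cleared 0 line(s) (total 0); column heights now [0 3 1 0 3 1], max=3
Drop 3: J rot1 at col 0 lands with bottom-row=1; cleared 0 line(s) (total 0); column heights now [4 4 1 0 3 1], max=4
Drop 4: T rot3 at col 3 lands with bottom-row=3; cleared 0 line(s) (total 0); column heights now [4 4 1 5 6 1], max=6
Drop 5: L rot0 at col 0 lands with bottom-row=4; cleared 0 line(s) (total 0); column heights now [5 5 6 5 6 1], max=6
Drop 6: J rot2 at col 0 lands with bottom-row=6; cleared 0 line(s) (total 0); column heights now [8 8 8 5 6 1], max=8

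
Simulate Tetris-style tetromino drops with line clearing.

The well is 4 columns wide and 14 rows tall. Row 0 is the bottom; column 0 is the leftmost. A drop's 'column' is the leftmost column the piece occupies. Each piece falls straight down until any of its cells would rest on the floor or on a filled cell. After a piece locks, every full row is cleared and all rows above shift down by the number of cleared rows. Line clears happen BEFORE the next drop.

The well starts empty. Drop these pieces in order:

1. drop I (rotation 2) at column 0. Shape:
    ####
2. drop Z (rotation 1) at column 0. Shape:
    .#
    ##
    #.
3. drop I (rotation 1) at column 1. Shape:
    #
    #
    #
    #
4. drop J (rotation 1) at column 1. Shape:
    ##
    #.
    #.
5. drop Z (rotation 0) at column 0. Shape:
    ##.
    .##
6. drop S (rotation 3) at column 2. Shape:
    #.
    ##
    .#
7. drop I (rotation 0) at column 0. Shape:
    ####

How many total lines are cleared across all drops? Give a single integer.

Drop 1: I rot2 at col 0 lands with bottom-row=0; cleared 1 line(s) (total 1); column heights now [0 0 0 0], max=0
Drop 2: Z rot1 at col 0 lands with bottom-row=0; cleared 0 line(s) (total 1); column heights now [2 3 0 0], max=3
Drop 3: I rot1 at col 1 lands with bottom-row=3; cleared 0 line(s) (total 1); column heights now [2 7 0 0], max=7
Drop 4: J rot1 at col 1 lands with bottom-row=7; cleared 0 line(s) (total 1); column heights now [2 10 10 0], max=10
Drop 5: Z rot0 at col 0 lands with bottom-row=10; cleared 0 line(s) (total 1); column heights now [12 12 11 0], max=12
Drop 6: S rot3 at col 2 lands with bottom-row=10; cleared 1 line(s) (total 2); column heights now [2 11 12 11], max=12
Drop 7: I rot0 at col 0 lands with bottom-row=12; cleared 1 line(s) (total 3); column heights now [2 11 12 11], max=12

Answer: 3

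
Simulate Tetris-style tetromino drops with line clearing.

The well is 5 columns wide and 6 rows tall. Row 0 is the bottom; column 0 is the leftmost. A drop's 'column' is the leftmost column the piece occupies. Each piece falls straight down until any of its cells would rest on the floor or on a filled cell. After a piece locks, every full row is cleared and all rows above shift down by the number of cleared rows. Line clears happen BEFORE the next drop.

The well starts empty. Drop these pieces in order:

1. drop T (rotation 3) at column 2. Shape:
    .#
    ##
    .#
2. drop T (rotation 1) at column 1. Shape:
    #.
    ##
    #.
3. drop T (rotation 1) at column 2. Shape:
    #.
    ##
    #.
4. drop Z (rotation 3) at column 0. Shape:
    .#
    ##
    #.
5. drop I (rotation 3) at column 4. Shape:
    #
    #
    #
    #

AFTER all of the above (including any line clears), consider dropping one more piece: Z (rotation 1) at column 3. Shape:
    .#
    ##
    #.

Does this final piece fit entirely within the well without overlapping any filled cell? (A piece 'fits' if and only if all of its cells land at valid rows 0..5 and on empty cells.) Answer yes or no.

Drop 1: T rot3 at col 2 lands with bottom-row=0; cleared 0 line(s) (total 0); column heights now [0 0 2 3 0], max=3
Drop 2: T rot1 at col 1 lands with bottom-row=1; cleared 0 line(s) (total 0); column heights now [0 4 3 3 0], max=4
Drop 3: T rot1 at col 2 lands with bottom-row=3; cleared 0 line(s) (total 0); column heights now [0 4 6 5 0], max=6
Drop 4: Z rot3 at col 0 lands with bottom-row=3; cleared 0 line(s) (total 0); column heights now [5 6 6 5 0], max=6
Drop 5: I rot3 at col 4 lands with bottom-row=0; cleared 0 line(s) (total 0); column heights now [5 6 6 5 4], max=6
Test piece Z rot1 at col 3 (width 2): heights before test = [5 6 6 5 4]; fits = False

Answer: no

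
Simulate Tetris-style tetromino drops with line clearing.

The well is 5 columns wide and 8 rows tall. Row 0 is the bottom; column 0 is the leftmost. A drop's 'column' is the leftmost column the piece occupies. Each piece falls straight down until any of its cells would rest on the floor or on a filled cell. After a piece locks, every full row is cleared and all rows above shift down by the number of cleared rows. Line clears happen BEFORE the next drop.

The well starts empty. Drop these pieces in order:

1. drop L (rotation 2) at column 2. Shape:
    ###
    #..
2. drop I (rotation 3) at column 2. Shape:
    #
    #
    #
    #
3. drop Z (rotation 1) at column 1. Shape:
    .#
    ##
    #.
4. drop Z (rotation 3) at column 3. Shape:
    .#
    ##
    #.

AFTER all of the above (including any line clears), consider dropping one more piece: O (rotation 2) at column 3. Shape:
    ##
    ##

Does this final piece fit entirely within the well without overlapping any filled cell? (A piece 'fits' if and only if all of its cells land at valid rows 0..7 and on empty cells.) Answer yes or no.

Answer: yes

Derivation:
Drop 1: L rot2 at col 2 lands with bottom-row=0; cleared 0 line(s) (total 0); column heights now [0 0 2 2 2], max=2
Drop 2: I rot3 at col 2 lands with bottom-row=2; cleared 0 line(s) (total 0); column heights now [0 0 6 2 2], max=6
Drop 3: Z rot1 at col 1 lands with bottom-row=5; cleared 0 line(s) (total 0); column heights now [0 7 8 2 2], max=8
Drop 4: Z rot3 at col 3 lands with bottom-row=2; cleared 0 line(s) (total 0); column heights now [0 7 8 4 5], max=8
Test piece O rot2 at col 3 (width 2): heights before test = [0 7 8 4 5]; fits = True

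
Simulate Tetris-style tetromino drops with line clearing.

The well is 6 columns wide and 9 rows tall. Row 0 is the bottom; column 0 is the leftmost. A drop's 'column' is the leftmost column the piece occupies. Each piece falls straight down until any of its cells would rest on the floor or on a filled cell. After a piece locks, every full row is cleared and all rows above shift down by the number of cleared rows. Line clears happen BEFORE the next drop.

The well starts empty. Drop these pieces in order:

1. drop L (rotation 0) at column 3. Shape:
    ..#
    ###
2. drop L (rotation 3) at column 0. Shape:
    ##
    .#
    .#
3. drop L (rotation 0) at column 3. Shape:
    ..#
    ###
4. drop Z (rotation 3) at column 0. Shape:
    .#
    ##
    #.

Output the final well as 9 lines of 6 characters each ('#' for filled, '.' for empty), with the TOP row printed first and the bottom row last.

Answer: ......
......
......
.#....
##....
#....#
##.###
.#...#
.#.###

Derivation:
Drop 1: L rot0 at col 3 lands with bottom-row=0; cleared 0 line(s) (total 0); column heights now [0 0 0 1 1 2], max=2
Drop 2: L rot3 at col 0 lands with bottom-row=0; cleared 0 line(s) (total 0); column heights now [3 3 0 1 1 2], max=3
Drop 3: L rot0 at col 3 lands with bottom-row=2; cleared 0 line(s) (total 0); column heights now [3 3 0 3 3 4], max=4
Drop 4: Z rot3 at col 0 lands with bottom-row=3; cleared 0 line(s) (total 0); column heights now [5 6 0 3 3 4], max=6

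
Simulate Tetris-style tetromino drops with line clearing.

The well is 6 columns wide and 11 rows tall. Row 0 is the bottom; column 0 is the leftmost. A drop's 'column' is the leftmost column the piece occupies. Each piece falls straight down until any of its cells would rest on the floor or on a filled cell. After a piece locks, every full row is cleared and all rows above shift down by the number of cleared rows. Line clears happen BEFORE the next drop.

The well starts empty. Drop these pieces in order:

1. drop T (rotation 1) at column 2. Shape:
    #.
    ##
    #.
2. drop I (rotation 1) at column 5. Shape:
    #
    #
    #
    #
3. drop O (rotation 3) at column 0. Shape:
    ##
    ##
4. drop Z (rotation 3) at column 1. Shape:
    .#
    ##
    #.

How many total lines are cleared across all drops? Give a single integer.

Drop 1: T rot1 at col 2 lands with bottom-row=0; cleared 0 line(s) (total 0); column heights now [0 0 3 2 0 0], max=3
Drop 2: I rot1 at col 5 lands with bottom-row=0; cleared 0 line(s) (total 0); column heights now [0 0 3 2 0 4], max=4
Drop 3: O rot3 at col 0 lands with bottom-row=0; cleared 0 line(s) (total 0); column heights now [2 2 3 2 0 4], max=4
Drop 4: Z rot3 at col 1 lands with bottom-row=2; cleared 0 line(s) (total 0); column heights now [2 4 5 2 0 4], max=5

Answer: 0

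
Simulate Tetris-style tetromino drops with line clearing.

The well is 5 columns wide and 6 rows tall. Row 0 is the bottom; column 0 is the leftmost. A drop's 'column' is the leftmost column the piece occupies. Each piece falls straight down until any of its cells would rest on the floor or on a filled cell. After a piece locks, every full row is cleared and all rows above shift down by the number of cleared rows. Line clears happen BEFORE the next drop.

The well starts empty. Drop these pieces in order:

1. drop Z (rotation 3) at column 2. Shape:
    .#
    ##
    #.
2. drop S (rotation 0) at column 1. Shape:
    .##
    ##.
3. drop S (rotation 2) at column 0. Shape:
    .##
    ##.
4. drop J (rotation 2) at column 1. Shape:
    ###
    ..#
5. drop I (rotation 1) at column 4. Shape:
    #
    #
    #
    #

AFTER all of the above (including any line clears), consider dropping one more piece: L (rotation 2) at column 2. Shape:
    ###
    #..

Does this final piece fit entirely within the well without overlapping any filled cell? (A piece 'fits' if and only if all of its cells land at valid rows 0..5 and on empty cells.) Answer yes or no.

Answer: no

Derivation:
Drop 1: Z rot3 at col 2 lands with bottom-row=0; cleared 0 line(s) (total 0); column heights now [0 0 2 3 0], max=3
Drop 2: S rot0 at col 1 lands with bottom-row=2; cleared 0 line(s) (total 0); column heights now [0 3 4 4 0], max=4
Drop 3: S rot2 at col 0 lands with bottom-row=3; cleared 0 line(s) (total 0); column heights now [4 5 5 4 0], max=5
Drop 4: J rot2 at col 1 lands with bottom-row=4; cleared 0 line(s) (total 0); column heights now [4 6 6 6 0], max=6
Drop 5: I rot1 at col 4 lands with bottom-row=0; cleared 1 line(s) (total 1); column heights now [0 5 5 5 3], max=5
Test piece L rot2 at col 2 (width 3): heights before test = [0 5 5 5 3]; fits = False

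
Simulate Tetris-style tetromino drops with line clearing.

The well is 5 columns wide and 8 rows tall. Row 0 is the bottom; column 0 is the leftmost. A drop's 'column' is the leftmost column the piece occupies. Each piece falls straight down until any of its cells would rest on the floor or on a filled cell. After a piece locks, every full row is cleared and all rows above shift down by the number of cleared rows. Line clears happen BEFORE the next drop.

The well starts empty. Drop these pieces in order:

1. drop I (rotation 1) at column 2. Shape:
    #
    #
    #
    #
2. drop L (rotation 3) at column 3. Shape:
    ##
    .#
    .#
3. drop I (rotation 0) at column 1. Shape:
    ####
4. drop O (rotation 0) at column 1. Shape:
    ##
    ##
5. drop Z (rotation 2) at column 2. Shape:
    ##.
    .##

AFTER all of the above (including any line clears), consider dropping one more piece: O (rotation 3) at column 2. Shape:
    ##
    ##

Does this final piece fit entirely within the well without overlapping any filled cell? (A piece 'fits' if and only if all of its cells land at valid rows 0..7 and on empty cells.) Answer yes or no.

Drop 1: I rot1 at col 2 lands with bottom-row=0; cleared 0 line(s) (total 0); column heights now [0 0 4 0 0], max=4
Drop 2: L rot3 at col 3 lands with bottom-row=0; cleared 0 line(s) (total 0); column heights now [0 0 4 3 3], max=4
Drop 3: I rot0 at col 1 lands with bottom-row=4; cleared 0 line(s) (total 0); column heights now [0 5 5 5 5], max=5
Drop 4: O rot0 at col 1 lands with bottom-row=5; cleared 0 line(s) (total 0); column heights now [0 7 7 5 5], max=7
Drop 5: Z rot2 at col 2 lands with bottom-row=6; cleared 0 line(s) (total 0); column heights now [0 7 8 8 7], max=8
Test piece O rot3 at col 2 (width 2): heights before test = [0 7 8 8 7]; fits = False

Answer: no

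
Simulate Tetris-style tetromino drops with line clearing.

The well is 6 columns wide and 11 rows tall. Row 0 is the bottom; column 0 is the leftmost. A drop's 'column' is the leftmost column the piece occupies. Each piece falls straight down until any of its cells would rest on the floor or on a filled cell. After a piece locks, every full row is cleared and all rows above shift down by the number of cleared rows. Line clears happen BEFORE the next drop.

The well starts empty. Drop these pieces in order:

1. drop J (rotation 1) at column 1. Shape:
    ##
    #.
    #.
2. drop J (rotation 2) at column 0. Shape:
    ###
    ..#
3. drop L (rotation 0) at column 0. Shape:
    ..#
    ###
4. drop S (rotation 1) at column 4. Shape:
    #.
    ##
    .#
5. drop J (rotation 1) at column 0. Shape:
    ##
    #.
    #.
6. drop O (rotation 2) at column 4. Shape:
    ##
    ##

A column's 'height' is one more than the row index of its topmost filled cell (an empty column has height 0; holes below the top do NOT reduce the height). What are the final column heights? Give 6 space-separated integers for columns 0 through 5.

Drop 1: J rot1 at col 1 lands with bottom-row=0; cleared 0 line(s) (total 0); column heights now [0 3 3 0 0 0], max=3
Drop 2: J rot2 at col 0 lands with bottom-row=3; cleared 0 line(s) (total 0); column heights now [5 5 5 0 0 0], max=5
Drop 3: L rot0 at col 0 lands with bottom-row=5; cleared 0 line(s) (total 0); column heights now [6 6 7 0 0 0], max=7
Drop 4: S rot1 at col 4 lands with bottom-row=0; cleared 0 line(s) (total 0); column heights now [6 6 7 0 3 2], max=7
Drop 5: J rot1 at col 0 lands with bottom-row=6; cleared 0 line(s) (total 0); column heights now [9 9 7 0 3 2], max=9
Drop 6: O rot2 at col 4 lands with bottom-row=3; cleared 0 line(s) (total 0); column heights now [9 9 7 0 5 5], max=9

Answer: 9 9 7 0 5 5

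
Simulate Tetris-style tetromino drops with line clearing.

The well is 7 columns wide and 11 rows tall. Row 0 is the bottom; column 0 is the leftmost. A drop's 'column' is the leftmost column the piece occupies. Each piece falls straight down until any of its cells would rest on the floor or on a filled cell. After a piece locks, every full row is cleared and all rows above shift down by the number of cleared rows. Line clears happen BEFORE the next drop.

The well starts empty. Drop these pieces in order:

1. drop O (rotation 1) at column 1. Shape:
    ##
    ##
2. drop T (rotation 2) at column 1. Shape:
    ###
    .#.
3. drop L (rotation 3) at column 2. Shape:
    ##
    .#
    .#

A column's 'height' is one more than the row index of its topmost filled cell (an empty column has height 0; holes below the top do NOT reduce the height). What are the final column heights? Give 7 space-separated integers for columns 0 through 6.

Drop 1: O rot1 at col 1 lands with bottom-row=0; cleared 0 line(s) (total 0); column heights now [0 2 2 0 0 0 0], max=2
Drop 2: T rot2 at col 1 lands with bottom-row=2; cleared 0 line(s) (total 0); column heights now [0 4 4 4 0 0 0], max=4
Drop 3: L rot3 at col 2 lands with bottom-row=4; cleared 0 line(s) (total 0); column heights now [0 4 7 7 0 0 0], max=7

Answer: 0 4 7 7 0 0 0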